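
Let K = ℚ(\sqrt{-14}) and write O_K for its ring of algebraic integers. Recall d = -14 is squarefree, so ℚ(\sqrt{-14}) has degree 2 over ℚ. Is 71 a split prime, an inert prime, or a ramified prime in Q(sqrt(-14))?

split — (71) = 𝔭₁𝔭₂ with 𝔭₁ ≠ 𝔭₂

-14 mod 4 = 2, hence disc K = 4·(-14) = -56 and O_K = ℤ[√-14].
disc(K) = -56 is not divisible by 71; 71 is unramified.
Compute (-14/71) via Euler: 57^((71-1)/2) mod 71 = 1, so (-14/71) = 1.
(-14/71) = 1, so 71 splits.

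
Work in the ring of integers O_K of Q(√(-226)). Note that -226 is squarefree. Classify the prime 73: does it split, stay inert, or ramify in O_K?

remains prime (inert)

d = -226 ≡ 2 (mod 4), so O_K = ℤ[√-226] and disc(K) = 4d = -904.
Since gcd(73, -904) = 1 the prime 73 does not ramify.
Legendre symbol by Euler's criterion: (-226/73) ≡ (-226)^36 ≡ 72 (mod 73), i.e. (-226/73) = -1.
d is a non-residue mod p, hence 73 remains inert in O_K.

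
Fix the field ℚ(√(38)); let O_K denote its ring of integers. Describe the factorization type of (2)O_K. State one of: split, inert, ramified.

2 is ramified

Since 38 ≢ 1 mod 4, the ring of integers is ℤ[√38] with discriminant 4·38 = 152.
2 divides disc(K) = 152, so 2 ramifies.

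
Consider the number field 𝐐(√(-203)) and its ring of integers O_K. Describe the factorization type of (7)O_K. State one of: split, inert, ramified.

Since -203 ≡ 1 mod 4, the ring of integers is ℤ[(1+√-203)/2] with discriminant -203.
7 divides disc(K) = -203, so 7 ramifies.

ramifies in O_K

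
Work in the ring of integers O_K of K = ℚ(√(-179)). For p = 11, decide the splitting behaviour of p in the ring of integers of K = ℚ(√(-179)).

remains prime (inert)

-179 mod 4 = 1, hence disc K = -179 and O_K = ℤ[(1+√-179)/2].
disc(K) = -179 is not divisible by 11; 11 is unramified.
Euler's criterion: (-179)^5 mod 11 = 10. Thus (-179|11) = -1.
Legendre symbol -1 ⇒ 11 is inert.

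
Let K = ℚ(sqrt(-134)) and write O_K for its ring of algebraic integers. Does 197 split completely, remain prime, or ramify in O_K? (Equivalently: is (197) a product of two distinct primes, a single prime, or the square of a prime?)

split — (197) = 𝔭₁𝔭₂ with 𝔭₁ ≠ 𝔭₂

-134 mod 4 = 2, hence disc K = 4·(-134) = -536 and O_K = ℤ[√-134].
197 ∤ -536, so 197 is unramified.
Euler's criterion: (-134)^98 mod 197 = 1. Thus (-134|197) = 1.
Legendre symbol 1 ⇒ 197 is split.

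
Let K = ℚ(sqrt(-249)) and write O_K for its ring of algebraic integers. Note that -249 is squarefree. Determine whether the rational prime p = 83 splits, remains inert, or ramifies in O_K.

Since -249 ≢ 1 mod 4, the ring of integers is ℤ[√-249] with discriminant 4·(-249) = -996.
Ramification test: 83 | -996. The prime 83 ramifies in K.

ramifies in O_K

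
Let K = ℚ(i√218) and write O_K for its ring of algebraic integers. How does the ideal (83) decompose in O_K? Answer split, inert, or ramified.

split

-218 mod 4 = 2, hence disc K = 4·(-218) = -872 and O_K = ℤ[√-218].
Since gcd(83, -872) = 1 the prime 83 does not ramify.
Compute (-218/83) via Euler: 31^((83-1)/2) mod 83 = 1, so (-218/83) = 1.
(-218/83) = 1, so 83 splits.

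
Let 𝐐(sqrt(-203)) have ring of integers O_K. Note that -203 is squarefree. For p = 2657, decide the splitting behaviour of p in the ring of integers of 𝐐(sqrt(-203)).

-203 mod 4 = 1, hence disc K = -203 and O_K = ℤ[(1+√-203)/2].
Since gcd(2657, -203) = 1 the prime 2657 does not ramify.
Compute (-203/2657) via Euler: 2454^((2657-1)/2) mod 2657 = 2656, so (-203/2657) = -1.
d is a non-residue mod p, hence 2657 remains inert in O_K.

inert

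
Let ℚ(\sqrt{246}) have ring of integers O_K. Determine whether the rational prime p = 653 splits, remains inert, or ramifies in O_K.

d = 246 ≡ 2 (mod 4), so O_K = ℤ[√246] and disc(K) = 4d = 984.
653 ∤ 984, so 653 is unramified.
Compute (246/653) via Euler: 246^((653-1)/2) mod 653 = 652, so (246/653) = -1.
Legendre symbol -1 ⇒ 653 is inert.

653 remains inert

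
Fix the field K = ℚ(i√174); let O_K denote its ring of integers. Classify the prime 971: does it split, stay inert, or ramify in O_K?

-174 mod 4 = 2, hence disc K = 4·(-174) = -696 and O_K = ℤ[√-174].
Since gcd(971, -696) = 1 the prime 971 does not ramify.
(-174/971) = 797^485 mod 971 = 970, giving Legendre symbol -1.
d is a non-residue mod p, hence 971 remains inert in O_K.

remains prime (inert)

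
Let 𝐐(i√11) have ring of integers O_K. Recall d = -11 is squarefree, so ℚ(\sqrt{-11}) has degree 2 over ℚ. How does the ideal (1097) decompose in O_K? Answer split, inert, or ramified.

d = -11 ≡ 1 (mod 4), so O_K = ℤ[(1+√-11)/2] and disc(K) = d = -11.
1097 ∤ -11, so 1097 is unramified.
Legendre symbol by Euler's criterion: (-11/1097) ≡ (-11)^548 ≡ 1096 (mod 1097), i.e. (-11/1097) = -1.
d is a non-residue mod p, hence 1097 remains inert in O_K.

1097 remains inert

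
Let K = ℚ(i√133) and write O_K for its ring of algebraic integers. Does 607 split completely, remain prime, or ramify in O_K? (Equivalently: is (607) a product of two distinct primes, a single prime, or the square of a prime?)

d = -133 ≡ 3 (mod 4), so O_K = ℤ[√-133] and disc(K) = 4d = -532.
Since gcd(607, -532) = 1 the prime 607 does not ramify.
Legendre symbol by Euler's criterion: (-133/607) ≡ (-133)^303 ≡ 606 (mod 607), i.e. (-133/607) = -1.
Legendre symbol -1 ⇒ 607 is inert.

inert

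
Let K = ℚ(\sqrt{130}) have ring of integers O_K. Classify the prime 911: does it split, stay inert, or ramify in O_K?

d = 130 ≡ 2 (mod 4), so O_K = ℤ[√130] and disc(K) = 4d = 520.
disc(K) = 520 is not divisible by 911; 911 is unramified.
Compute (130/911) via Euler: 130^((911-1)/2) mod 911 = 1, so (130/911) = 1.
d is a quadratic residue mod p, hence 911 splits in O_K.

split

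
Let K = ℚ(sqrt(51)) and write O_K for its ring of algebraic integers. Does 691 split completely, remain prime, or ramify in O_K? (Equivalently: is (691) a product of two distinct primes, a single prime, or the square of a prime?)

51 mod 4 = 3, hence disc K = 4·51 = 204 and O_K = ℤ[√51].
691 ∤ 204, so 691 is unramified.
Euler's criterion: 51^345 mod 691 = 1. Thus (51|691) = 1.
(51/691) = 1, so 691 splits.

split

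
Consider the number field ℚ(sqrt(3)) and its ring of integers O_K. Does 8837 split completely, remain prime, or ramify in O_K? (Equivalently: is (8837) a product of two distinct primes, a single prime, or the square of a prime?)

3 mod 4 = 3, hence disc K = 4·3 = 12 and O_K = ℤ[√3].
8837 ∤ 12, so 8837 is unramified.
(3/8837) = 3^4418 mod 8837 = 8836, giving Legendre symbol -1.
Legendre symbol -1 ⇒ 8837 is inert.

remains prime (inert)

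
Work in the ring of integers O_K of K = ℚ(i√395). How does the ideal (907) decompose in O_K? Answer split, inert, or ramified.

p is inert

d = -395 ≡ 1 (mod 4), so O_K = ℤ[(1+√-395)/2] and disc(K) = d = -395.
Since gcd(907, -395) = 1 the prime 907 does not ramify.
Euler's criterion: (-395)^453 mod 907 = 906. Thus (-395|907) = -1.
Legendre symbol -1 ⇒ 907 is inert.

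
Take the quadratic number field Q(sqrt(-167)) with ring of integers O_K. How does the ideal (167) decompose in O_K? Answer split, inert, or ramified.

-167 mod 4 = 1, hence disc K = -167 and O_K = ℤ[(1+√-167)/2].
Ramification test: 167 | -167. The prime 167 ramifies in K.

ramified — (167) = 𝔭²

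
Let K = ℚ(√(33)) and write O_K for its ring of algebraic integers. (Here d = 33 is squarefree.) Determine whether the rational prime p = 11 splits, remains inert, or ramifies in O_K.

d = 33 ≡ 1 (mod 4), so O_K = ℤ[(1+√33)/2] and disc(K) = d = 33.
disc(K) = 33 = 11·3, so p = 11 is ramified.

ramifies in O_K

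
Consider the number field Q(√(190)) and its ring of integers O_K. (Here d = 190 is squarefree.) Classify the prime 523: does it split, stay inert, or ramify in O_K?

split

Since 190 ≢ 1 mod 4, the ring of integers is ℤ[√190] with discriminant 4·190 = 760.
Since gcd(523, 760) = 1 the prime 523 does not ramify.
Legendre symbol by Euler's criterion: (190/523) ≡ 190^261 ≡ 1 (mod 523), i.e. (190/523) = 1.
d is a quadratic residue mod p, hence 523 splits in O_K.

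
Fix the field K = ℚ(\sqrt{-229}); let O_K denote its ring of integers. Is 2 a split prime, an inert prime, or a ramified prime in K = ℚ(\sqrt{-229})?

ramified — (2) = 𝔭²

d = -229 ≡ 3 (mod 4), so O_K = ℤ[√-229] and disc(K) = 4d = -916.
disc(K) = -916 = 2·(-458), so p = 2 is ramified.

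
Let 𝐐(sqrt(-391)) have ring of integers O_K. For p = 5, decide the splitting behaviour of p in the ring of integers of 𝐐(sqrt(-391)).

5 splits in O_K

-391 mod 4 = 1, hence disc K = -391 and O_K = ℤ[(1+√-391)/2].
5 ∤ -391, so 5 is unramified.
(-391/5) = 4^2 mod 5 = 1, giving Legendre symbol 1.
d is a quadratic residue mod p, hence 5 splits in O_K.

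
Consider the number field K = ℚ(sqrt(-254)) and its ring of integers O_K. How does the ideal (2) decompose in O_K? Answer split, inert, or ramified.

d = -254 ≡ 2 (mod 4), so O_K = ℤ[√-254] and disc(K) = 4d = -1016.
disc(K) = -1016 = 2·(-508), so p = 2 is ramified.

ramified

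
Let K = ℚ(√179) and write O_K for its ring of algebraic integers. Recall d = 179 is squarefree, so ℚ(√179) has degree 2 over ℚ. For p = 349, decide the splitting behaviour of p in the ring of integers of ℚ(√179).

179 mod 4 = 3, hence disc K = 4·179 = 716 and O_K = ℤ[√179].
disc(K) = 716 is not divisible by 349; 349 is unramified.
Compute (179/349) via Euler: 179^((349-1)/2) mod 349 = 348, so (179/349) = -1.
Legendre symbol -1 ⇒ 349 is inert.

remains prime (inert)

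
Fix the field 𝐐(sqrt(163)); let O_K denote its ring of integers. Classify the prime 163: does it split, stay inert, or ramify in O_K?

ramifies in O_K

d = 163 ≡ 3 (mod 4), so O_K = ℤ[√163] and disc(K) = 4d = 652.
Ramification test: 163 | 652. The prime 163 ramifies in K.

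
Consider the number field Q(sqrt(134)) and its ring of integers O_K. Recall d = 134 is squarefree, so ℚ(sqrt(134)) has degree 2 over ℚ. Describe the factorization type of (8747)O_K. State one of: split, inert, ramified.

Since 134 ≢ 1 mod 4, the ring of integers is ℤ[√134] with discriminant 4·134 = 536.
disc(K) = 536 is not divisible by 8747; 8747 is unramified.
(134/8747) = 134^4373 mod 8747 = 1, giving Legendre symbol 1.
d is a quadratic residue mod p, hence 8747 splits in O_K.

splits completely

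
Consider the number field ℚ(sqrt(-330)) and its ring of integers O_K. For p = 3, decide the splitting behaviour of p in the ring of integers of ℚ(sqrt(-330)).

ramified — (3) = 𝔭²

d = -330 ≡ 2 (mod 4), so O_K = ℤ[√-330] and disc(K) = 4d = -1320.
Ramification test: 3 | -1320. The prime 3 ramifies in K.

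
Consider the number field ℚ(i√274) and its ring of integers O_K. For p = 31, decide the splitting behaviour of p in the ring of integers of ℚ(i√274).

d = -274 ≡ 2 (mod 4), so O_K = ℤ[√-274] and disc(K) = 4d = -1096.
31 ∤ -1096, so 31 is unramified.
Euler's criterion: (-274)^15 mod 31 = 1. Thus (-274|31) = 1.
d is a quadratic residue mod p, hence 31 splits in O_K.

splits completely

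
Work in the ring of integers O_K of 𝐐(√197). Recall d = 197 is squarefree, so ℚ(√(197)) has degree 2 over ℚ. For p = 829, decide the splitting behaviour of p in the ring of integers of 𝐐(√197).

split — (829) = 𝔭₁𝔭₂ with 𝔭₁ ≠ 𝔭₂

d = 197 ≡ 1 (mod 4), so O_K = ℤ[(1+√197)/2] and disc(K) = d = 197.
disc(K) = 197 is not divisible by 829; 829 is unramified.
(197/829) = 197^414 mod 829 = 1, giving Legendre symbol 1.
d is a quadratic residue mod p, hence 829 splits in O_K.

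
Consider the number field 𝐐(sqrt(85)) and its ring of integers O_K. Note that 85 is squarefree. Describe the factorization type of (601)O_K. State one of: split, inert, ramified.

Since 85 ≡ 1 mod 4, the ring of integers is ℤ[(1+√85)/2] with discriminant 85.
Since gcd(601, 85) = 1 the prime 601 does not ramify.
Legendre symbol by Euler's criterion: (85/601) ≡ 85^300 ≡ 600 (mod 601), i.e. (85/601) = -1.
d is a non-residue mod p, hence 601 remains inert in O_K.

601 remains inert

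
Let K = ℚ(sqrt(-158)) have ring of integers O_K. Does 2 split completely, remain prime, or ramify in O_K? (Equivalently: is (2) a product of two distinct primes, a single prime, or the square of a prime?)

ramifies in O_K

Since -158 ≢ 1 mod 4, the ring of integers is ℤ[√-158] with discriminant 4·(-158) = -632.
2 divides disc(K) = -632, so 2 ramifies.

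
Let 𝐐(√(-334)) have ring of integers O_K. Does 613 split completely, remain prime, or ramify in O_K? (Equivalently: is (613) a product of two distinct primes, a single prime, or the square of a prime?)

-334 mod 4 = 2, hence disc K = 4·(-334) = -1336 and O_K = ℤ[√-334].
613 ∤ -1336, so 613 is unramified.
(-334/613) = 279^306 mod 613 = 612, giving Legendre symbol -1.
d is a non-residue mod p, hence 613 remains inert in O_K.

inert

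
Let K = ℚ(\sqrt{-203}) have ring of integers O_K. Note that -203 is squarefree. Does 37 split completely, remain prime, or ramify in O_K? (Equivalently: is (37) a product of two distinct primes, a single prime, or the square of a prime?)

37 remains inert

Since -203 ≡ 1 mod 4, the ring of integers is ℤ[(1+√-203)/2] with discriminant -203.
37 ∤ -203, so 37 is unramified.
Compute (-203/37) via Euler: 19^((37-1)/2) mod 37 = 36, so (-203/37) = -1.
d is a non-residue mod p, hence 37 remains inert in O_K.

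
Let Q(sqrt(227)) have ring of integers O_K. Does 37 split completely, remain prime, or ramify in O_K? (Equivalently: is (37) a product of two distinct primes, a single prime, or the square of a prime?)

inert

Since 227 ≢ 1 mod 4, the ring of integers is ℤ[√227] with discriminant 4·227 = 908.
37 ∤ 908, so 37 is unramified.
Compute (227/37) via Euler: 5^((37-1)/2) mod 37 = 36, so (227/37) = -1.
d is a non-residue mod p, hence 37 remains inert in O_K.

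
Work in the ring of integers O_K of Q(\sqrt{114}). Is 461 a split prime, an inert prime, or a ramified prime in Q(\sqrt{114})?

461 splits in O_K

114 mod 4 = 2, hence disc K = 4·114 = 456 and O_K = ℤ[√114].
disc(K) = 456 is not divisible by 461; 461 is unramified.
(114/461) = 114^230 mod 461 = 1, giving Legendre symbol 1.
d is a quadratic residue mod p, hence 461 splits in O_K.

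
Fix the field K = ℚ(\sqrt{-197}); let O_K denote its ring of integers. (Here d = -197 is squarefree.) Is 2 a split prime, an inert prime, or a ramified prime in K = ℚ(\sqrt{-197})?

ramifies in O_K

-197 mod 4 = 3, hence disc K = 4·(-197) = -788 and O_K = ℤ[√-197].
Ramification test: 2 | -788. The prime 2 ramifies in K.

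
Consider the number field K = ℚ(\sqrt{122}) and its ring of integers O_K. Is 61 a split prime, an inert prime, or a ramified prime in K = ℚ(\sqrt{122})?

ramifies in O_K

Since 122 ≢ 1 mod 4, the ring of integers is ℤ[√122] with discriminant 4·122 = 488.
disc(K) = 488 = 61·8, so p = 61 is ramified.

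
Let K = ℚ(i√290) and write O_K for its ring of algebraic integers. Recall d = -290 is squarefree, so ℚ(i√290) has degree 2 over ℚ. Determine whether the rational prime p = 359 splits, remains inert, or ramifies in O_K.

Since -290 ≢ 1 mod 4, the ring of integers is ℤ[√-290] with discriminant 4·(-290) = -1160.
359 ∤ -1160, so 359 is unramified.
Legendre symbol by Euler's criterion: (-290/359) ≡ (-290)^179 ≡ 1 (mod 359), i.e. (-290/359) = 1.
Legendre symbol 1 ⇒ 359 is split.

359 splits in O_K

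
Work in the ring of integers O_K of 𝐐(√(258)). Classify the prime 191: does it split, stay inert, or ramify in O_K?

258 mod 4 = 2, hence disc K = 4·258 = 1032 and O_K = ℤ[√258].
Since gcd(191, 1032) = 1 the prime 191 does not ramify.
Euler's criterion: 258^95 mod 191 = 1. Thus (258|191) = 1.
(258/191) = 1, so 191 splits.

splits completely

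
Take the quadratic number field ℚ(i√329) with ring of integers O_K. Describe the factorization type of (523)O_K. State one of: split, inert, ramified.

Since -329 ≢ 1 mod 4, the ring of integers is ℤ[√-329] with discriminant 4·(-329) = -1316.
Since gcd(523, -1316) = 1 the prime 523 does not ramify.
(-329/523) = 194^261 mod 523 = 1, giving Legendre symbol 1.
d is a quadratic residue mod p, hence 523 splits in O_K.

split — (523) = 𝔭₁𝔭₂ with 𝔭₁ ≠ 𝔭₂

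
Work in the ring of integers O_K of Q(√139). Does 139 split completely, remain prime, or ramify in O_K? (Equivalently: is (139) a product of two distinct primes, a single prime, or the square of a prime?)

p ramifies

139 mod 4 = 3, hence disc K = 4·139 = 556 and O_K = ℤ[√139].
139 divides disc(K) = 556, so 139 ramifies.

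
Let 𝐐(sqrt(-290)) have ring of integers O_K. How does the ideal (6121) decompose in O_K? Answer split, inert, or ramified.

inert — (6121) stays prime in O_K

-290 mod 4 = 2, hence disc K = 4·(-290) = -1160 and O_K = ℤ[√-290].
disc(K) = -1160 is not divisible by 6121; 6121 is unramified.
Euler's criterion: (-290)^3060 mod 6121 = 6120. Thus (-290|6121) = -1.
d is a non-residue mod p, hence 6121 remains inert in O_K.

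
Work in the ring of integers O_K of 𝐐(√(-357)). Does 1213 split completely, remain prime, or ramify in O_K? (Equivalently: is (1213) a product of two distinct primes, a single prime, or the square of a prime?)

d = -357 ≡ 3 (mod 4), so O_K = ℤ[√-357] and disc(K) = 4d = -1428.
Since gcd(1213, -1428) = 1 the prime 1213 does not ramify.
(-357/1213) = 856^606 mod 1213 = 1212, giving Legendre symbol -1.
d is a non-residue mod p, hence 1213 remains inert in O_K.

1213 remains inert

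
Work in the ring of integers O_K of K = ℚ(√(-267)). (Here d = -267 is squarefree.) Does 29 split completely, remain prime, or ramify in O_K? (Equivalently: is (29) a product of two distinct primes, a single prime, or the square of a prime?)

d = -267 ≡ 1 (mod 4), so O_K = ℤ[(1+√-267)/2] and disc(K) = d = -267.
Since gcd(29, -267) = 1 the prime 29 does not ramify.
(-267/29) = 23^14 mod 29 = 1, giving Legendre symbol 1.
Legendre symbol 1 ⇒ 29 is split.

29 splits in O_K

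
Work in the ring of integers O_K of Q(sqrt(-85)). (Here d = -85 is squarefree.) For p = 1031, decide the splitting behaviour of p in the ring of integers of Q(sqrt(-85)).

split — (1031) = 𝔭₁𝔭₂ with 𝔭₁ ≠ 𝔭₂

Since -85 ≢ 1 mod 4, the ring of integers is ℤ[√-85] with discriminant 4·(-85) = -340.
1031 ∤ -340, so 1031 is unramified.
(-85/1031) = 946^515 mod 1031 = 1, giving Legendre symbol 1.
Legendre symbol 1 ⇒ 1031 is split.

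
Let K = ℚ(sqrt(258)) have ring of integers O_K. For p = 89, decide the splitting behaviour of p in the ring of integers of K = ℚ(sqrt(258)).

89 splits in O_K

d = 258 ≡ 2 (mod 4), so O_K = ℤ[√258] and disc(K) = 4d = 1032.
89 ∤ 1032, so 89 is unramified.
Euler's criterion: 258^44 mod 89 = 1. Thus (258|89) = 1.
Legendre symbol 1 ⇒ 89 is split.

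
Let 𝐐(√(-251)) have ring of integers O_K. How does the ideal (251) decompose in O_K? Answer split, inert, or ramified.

ramified — (251) = 𝔭²

-251 mod 4 = 1, hence disc K = -251 and O_K = ℤ[(1+√-251)/2].
251 divides disc(K) = -251, so 251 ramifies.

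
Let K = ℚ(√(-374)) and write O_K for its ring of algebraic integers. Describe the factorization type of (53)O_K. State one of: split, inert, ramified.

inert — (53) stays prime in O_K

Since -374 ≢ 1 mod 4, the ring of integers is ℤ[√-374] with discriminant 4·(-374) = -1496.
53 ∤ -1496, so 53 is unramified.
Euler's criterion: (-374)^26 mod 53 = 52. Thus (-374|53) = -1.
(-374/53) = -1, so 53 is inert.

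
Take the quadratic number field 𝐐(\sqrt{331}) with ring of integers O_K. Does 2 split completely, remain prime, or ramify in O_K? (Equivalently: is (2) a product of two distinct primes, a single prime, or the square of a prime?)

p ramifies

Since 331 ≢ 1 mod 4, the ring of integers is ℤ[√331] with discriminant 4·331 = 1324.
disc(K) = 1324 = 2·662, so p = 2 is ramified.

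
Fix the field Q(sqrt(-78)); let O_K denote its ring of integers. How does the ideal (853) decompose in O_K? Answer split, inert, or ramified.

d = -78 ≡ 2 (mod 4), so O_K = ℤ[√-78] and disc(K) = 4d = -312.
853 ∤ -312, so 853 is unramified.
(-78/853) = 775^426 mod 853 = 1, giving Legendre symbol 1.
Legendre symbol 1 ⇒ 853 is split.

splits completely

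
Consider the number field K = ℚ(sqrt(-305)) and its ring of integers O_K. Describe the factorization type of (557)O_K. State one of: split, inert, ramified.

Since -305 ≢ 1 mod 4, the ring of integers is ℤ[√-305] with discriminant 4·(-305) = -1220.
Since gcd(557, -1220) = 1 the prime 557 does not ramify.
(-305/557) = 252^278 mod 557 = 1, giving Legendre symbol 1.
Legendre symbol 1 ⇒ 557 is split.

split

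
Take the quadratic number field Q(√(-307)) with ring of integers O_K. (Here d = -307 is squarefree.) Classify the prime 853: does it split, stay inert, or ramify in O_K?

Since -307 ≡ 1 mod 4, the ring of integers is ℤ[(1+√-307)/2] with discriminant -307.
Since gcd(853, -307) = 1 the prime 853 does not ramify.
(-307/853) = 546^426 mod 853 = 852, giving Legendre symbol -1.
Legendre symbol -1 ⇒ 853 is inert.

remains prime (inert)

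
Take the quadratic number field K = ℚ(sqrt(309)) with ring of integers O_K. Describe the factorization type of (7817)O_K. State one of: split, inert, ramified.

Since 309 ≡ 1 mod 4, the ring of integers is ℤ[(1+√309)/2] with discriminant 309.
Since gcd(7817, 309) = 1 the prime 7817 does not ramify.
Legendre symbol by Euler's criterion: (309/7817) ≡ 309^3908 ≡ 7816 (mod 7817), i.e. (309/7817) = -1.
d is a non-residue mod p, hence 7817 remains inert in O_K.

p is inert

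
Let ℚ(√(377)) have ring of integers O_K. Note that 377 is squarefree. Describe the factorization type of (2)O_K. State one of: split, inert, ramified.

377 mod 4 = 1, hence disc K = 377 and O_K = ℤ[(1+√377)/2].
disc(K) = 377 is not divisible by 2; 2 is unramified.
d ≡ 1 (mod 8); the supplementary law gives 2 split.

split — (2) = 𝔭₁𝔭₂ with 𝔭₁ ≠ 𝔭₂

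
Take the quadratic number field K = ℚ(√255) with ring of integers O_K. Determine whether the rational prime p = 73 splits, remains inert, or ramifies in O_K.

d = 255 ≡ 3 (mod 4), so O_K = ℤ[√255] and disc(K) = 4d = 1020.
disc(K) = 1020 is not divisible by 73; 73 is unramified.
Euler's criterion: 255^36 mod 73 = 1. Thus (255|73) = 1.
Legendre symbol 1 ⇒ 73 is split.

p splits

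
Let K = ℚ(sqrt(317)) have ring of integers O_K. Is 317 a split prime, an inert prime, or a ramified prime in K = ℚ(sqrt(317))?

317 mod 4 = 1, hence disc K = 317 and O_K = ℤ[(1+√317)/2].
disc(K) = 317 = 317·1, so p = 317 is ramified.

p ramifies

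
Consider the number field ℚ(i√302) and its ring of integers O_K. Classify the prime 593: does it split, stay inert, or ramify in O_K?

inert

d = -302 ≡ 2 (mod 4), so O_K = ℤ[√-302] and disc(K) = 4d = -1208.
disc(K) = -1208 is not divisible by 593; 593 is unramified.
(-302/593) = 291^296 mod 593 = 592, giving Legendre symbol -1.
(-302/593) = -1, so 593 is inert.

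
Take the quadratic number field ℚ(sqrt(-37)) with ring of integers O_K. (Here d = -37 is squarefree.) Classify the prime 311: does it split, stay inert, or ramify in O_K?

splits completely

Since -37 ≢ 1 mod 4, the ring of integers is ℤ[√-37] with discriminant 4·(-37) = -148.
Since gcd(311, -148) = 1 the prime 311 does not ramify.
Legendre symbol by Euler's criterion: (-37/311) ≡ (-37)^155 ≡ 1 (mod 311), i.e. (-37/311) = 1.
(-37/311) = 1, so 311 splits.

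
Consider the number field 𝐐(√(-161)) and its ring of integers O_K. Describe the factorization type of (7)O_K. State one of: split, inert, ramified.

p ramifies

Since -161 ≢ 1 mod 4, the ring of integers is ℤ[√-161] with discriminant 4·(-161) = -644.
7 divides disc(K) = -644, so 7 ramifies.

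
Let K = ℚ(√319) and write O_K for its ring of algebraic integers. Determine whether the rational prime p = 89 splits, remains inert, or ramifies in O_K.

inert — (89) stays prime in O_K

319 mod 4 = 3, hence disc K = 4·319 = 1276 and O_K = ℤ[√319].
disc(K) = 1276 is not divisible by 89; 89 is unramified.
(319/89) = 52^44 mod 89 = 88, giving Legendre symbol -1.
Legendre symbol -1 ⇒ 89 is inert.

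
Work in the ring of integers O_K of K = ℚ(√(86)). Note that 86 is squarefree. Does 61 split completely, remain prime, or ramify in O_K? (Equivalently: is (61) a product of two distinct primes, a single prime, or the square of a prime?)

61 splits in O_K

d = 86 ≡ 2 (mod 4), so O_K = ℤ[√86] and disc(K) = 4d = 344.
Since gcd(61, 344) = 1 the prime 61 does not ramify.
Compute (86/61) via Euler: 25^((61-1)/2) mod 61 = 1, so (86/61) = 1.
Legendre symbol 1 ⇒ 61 is split.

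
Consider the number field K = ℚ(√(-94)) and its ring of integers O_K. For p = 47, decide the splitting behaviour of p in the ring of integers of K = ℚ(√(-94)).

ramifies in O_K

Since -94 ≢ 1 mod 4, the ring of integers is ℤ[√-94] with discriminant 4·(-94) = -376.
Ramification test: 47 | -376. The prime 47 ramifies in K.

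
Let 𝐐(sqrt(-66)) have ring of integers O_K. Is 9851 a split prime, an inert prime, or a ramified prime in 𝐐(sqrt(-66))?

d = -66 ≡ 2 (mod 4), so O_K = ℤ[√-66] and disc(K) = 4d = -264.
Since gcd(9851, -264) = 1 the prime 9851 does not ramify.
Compute (-66/9851) via Euler: 9785^((9851-1)/2) mod 9851 = 1, so (-66/9851) = 1.
(-66/9851) = 1, so 9851 splits.

split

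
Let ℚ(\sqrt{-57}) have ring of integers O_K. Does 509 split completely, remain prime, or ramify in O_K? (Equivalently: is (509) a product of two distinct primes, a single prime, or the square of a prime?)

split

d = -57 ≡ 3 (mod 4), so O_K = ℤ[√-57] and disc(K) = 4d = -228.
disc(K) = -228 is not divisible by 509; 509 is unramified.
Legendre symbol by Euler's criterion: (-57/509) ≡ (-57)^254 ≡ 1 (mod 509), i.e. (-57/509) = 1.
Legendre symbol 1 ⇒ 509 is split.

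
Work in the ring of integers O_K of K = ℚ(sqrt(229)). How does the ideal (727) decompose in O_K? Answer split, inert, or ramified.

d = 229 ≡ 1 (mod 4), so O_K = ℤ[(1+√229)/2] and disc(K) = d = 229.
disc(K) = 229 is not divisible by 727; 727 is unramified.
(229/727) = 229^363 mod 727 = 726, giving Legendre symbol -1.
d is a non-residue mod p, hence 727 remains inert in O_K.

remains prime (inert)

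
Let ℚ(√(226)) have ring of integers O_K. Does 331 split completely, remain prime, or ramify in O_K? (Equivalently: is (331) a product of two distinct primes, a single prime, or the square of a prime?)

d = 226 ≡ 2 (mod 4), so O_K = ℤ[√226] and disc(K) = 4d = 904.
Since gcd(331, 904) = 1 the prime 331 does not ramify.
Compute (226/331) via Euler: 226^((331-1)/2) mod 331 = 330, so (226/331) = -1.
(226/331) = -1, so 331 is inert.

inert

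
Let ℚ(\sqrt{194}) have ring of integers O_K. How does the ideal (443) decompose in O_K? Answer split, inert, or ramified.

d = 194 ≡ 2 (mod 4), so O_K = ℤ[√194] and disc(K) = 4d = 776.
Since gcd(443, 776) = 1 the prime 443 does not ramify.
Compute (194/443) via Euler: 194^((443-1)/2) mod 443 = 1, so (194/443) = 1.
(194/443) = 1, so 443 splits.

p splits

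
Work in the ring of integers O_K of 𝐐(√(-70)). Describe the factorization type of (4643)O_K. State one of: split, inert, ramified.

Since -70 ≢ 1 mod 4, the ring of integers is ℤ[√-70] with discriminant 4·(-70) = -280.
4643 ∤ -280, so 4643 is unramified.
Euler's criterion: (-70)^2321 mod 4643 = 1. Thus (-70|4643) = 1.
(-70/4643) = 1, so 4643 splits.

4643 splits in O_K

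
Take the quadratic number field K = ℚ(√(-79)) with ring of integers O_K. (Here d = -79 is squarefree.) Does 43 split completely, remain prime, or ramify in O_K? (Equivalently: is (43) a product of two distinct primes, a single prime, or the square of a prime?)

Since -79 ≡ 1 mod 4, the ring of integers is ℤ[(1+√-79)/2] with discriminant -79.
43 ∤ -79, so 43 is unramified.
Euler's criterion: (-79)^21 mod 43 = 42. Thus (-79|43) = -1.
Legendre symbol -1 ⇒ 43 is inert.

43 remains inert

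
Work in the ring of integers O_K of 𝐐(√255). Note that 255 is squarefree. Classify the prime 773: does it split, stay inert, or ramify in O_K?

split — (773) = 𝔭₁𝔭₂ with 𝔭₁ ≠ 𝔭₂

d = 255 ≡ 3 (mod 4), so O_K = ℤ[√255] and disc(K) = 4d = 1020.
disc(K) = 1020 is not divisible by 773; 773 is unramified.
Legendre symbol by Euler's criterion: (255/773) ≡ 255^386 ≡ 1 (mod 773), i.e. (255/773) = 1.
d is a quadratic residue mod p, hence 773 splits in O_K.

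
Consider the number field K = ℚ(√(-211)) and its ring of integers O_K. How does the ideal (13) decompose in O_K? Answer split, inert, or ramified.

d = -211 ≡ 1 (mod 4), so O_K = ℤ[(1+√-211)/2] and disc(K) = d = -211.
disc(K) = -211 is not divisible by 13; 13 is unramified.
Compute (-211/13) via Euler: 10^((13-1)/2) mod 13 = 1, so (-211/13) = 1.
Legendre symbol 1 ⇒ 13 is split.

p splits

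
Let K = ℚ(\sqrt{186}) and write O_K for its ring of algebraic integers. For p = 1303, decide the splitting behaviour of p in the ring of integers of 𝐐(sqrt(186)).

1303 splits in O_K

d = 186 ≡ 2 (mod 4), so O_K = ℤ[√186] and disc(K) = 4d = 744.
disc(K) = 744 is not divisible by 1303; 1303 is unramified.
Euler's criterion: 186^651 mod 1303 = 1. Thus (186|1303) = 1.
d is a quadratic residue mod p, hence 1303 splits in O_K.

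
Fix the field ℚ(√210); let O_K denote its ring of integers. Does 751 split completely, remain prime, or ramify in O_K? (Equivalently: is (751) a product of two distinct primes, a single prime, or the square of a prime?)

p splits

Since 210 ≢ 1 mod 4, the ring of integers is ℤ[√210] with discriminant 4·210 = 840.
751 ∤ 840, so 751 is unramified.
Euler's criterion: 210^375 mod 751 = 1. Thus (210|751) = 1.
(210/751) = 1, so 751 splits.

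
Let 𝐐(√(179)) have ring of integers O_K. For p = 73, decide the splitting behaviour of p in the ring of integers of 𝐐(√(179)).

179 mod 4 = 3, hence disc K = 4·179 = 716 and O_K = ℤ[√179].
Since gcd(73, 716) = 1 the prime 73 does not ramify.
(179/73) = 33^36 mod 73 = 72, giving Legendre symbol -1.
d is a non-residue mod p, hence 73 remains inert in O_K.

inert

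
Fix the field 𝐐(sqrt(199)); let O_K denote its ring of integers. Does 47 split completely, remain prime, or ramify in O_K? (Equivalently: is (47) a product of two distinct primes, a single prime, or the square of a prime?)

199 mod 4 = 3, hence disc K = 4·199 = 796 and O_K = ℤ[√199].
Since gcd(47, 796) = 1 the prime 47 does not ramify.
Compute (199/47) via Euler: 11^((47-1)/2) mod 47 = 46, so (199/47) = -1.
Legendre symbol -1 ⇒ 47 is inert.

remains prime (inert)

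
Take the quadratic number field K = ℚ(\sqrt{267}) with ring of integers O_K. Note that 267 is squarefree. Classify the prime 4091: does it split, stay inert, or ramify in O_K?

remains prime (inert)

Since 267 ≢ 1 mod 4, the ring of integers is ℤ[√267] with discriminant 4·267 = 1068.
Since gcd(4091, 1068) = 1 the prime 4091 does not ramify.
Legendre symbol by Euler's criterion: (267/4091) ≡ 267^2045 ≡ 4090 (mod 4091), i.e. (267/4091) = -1.
Legendre symbol -1 ⇒ 4091 is inert.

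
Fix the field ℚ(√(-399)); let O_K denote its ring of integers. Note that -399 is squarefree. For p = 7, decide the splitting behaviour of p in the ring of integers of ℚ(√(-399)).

-399 mod 4 = 1, hence disc K = -399 and O_K = ℤ[(1+√-399)/2].
Ramification test: 7 | -399. The prime 7 ramifies in K.

ramifies in O_K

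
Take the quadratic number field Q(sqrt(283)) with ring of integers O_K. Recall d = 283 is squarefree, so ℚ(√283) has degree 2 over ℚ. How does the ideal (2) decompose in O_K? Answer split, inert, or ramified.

ramified — (2) = 𝔭²

Since 283 ≢ 1 mod 4, the ring of integers is ℤ[√283] with discriminant 4·283 = 1132.
disc(K) = 1132 = 2·566, so p = 2 is ramified.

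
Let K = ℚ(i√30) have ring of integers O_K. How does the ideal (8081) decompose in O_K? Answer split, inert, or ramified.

inert — (8081) stays prime in O_K

-30 mod 4 = 2, hence disc K = 4·(-30) = -120 and O_K = ℤ[√-30].
disc(K) = -120 is not divisible by 8081; 8081 is unramified.
Legendre symbol by Euler's criterion: (-30/8081) ≡ (-30)^4040 ≡ 8080 (mod 8081), i.e. (-30/8081) = -1.
Legendre symbol -1 ⇒ 8081 is inert.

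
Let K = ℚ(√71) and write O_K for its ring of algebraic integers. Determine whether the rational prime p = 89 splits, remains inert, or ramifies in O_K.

Since 71 ≢ 1 mod 4, the ring of integers is ℤ[√71] with discriminant 4·71 = 284.
Since gcd(89, 284) = 1 the prime 89 does not ramify.
Compute (71/89) via Euler: 71^((89-1)/2) mod 89 = 1, so (71/89) = 1.
Legendre symbol 1 ⇒ 89 is split.

split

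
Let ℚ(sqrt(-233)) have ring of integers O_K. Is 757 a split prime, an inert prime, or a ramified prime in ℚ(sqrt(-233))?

Since -233 ≢ 1 mod 4, the ring of integers is ℤ[√-233] with discriminant 4·(-233) = -932.
disc(K) = -932 is not divisible by 757; 757 is unramified.
Euler's criterion: (-233)^378 mod 757 = 1. Thus (-233|757) = 1.
d is a quadratic residue mod p, hence 757 splits in O_K.

split — (757) = 𝔭₁𝔭₂ with 𝔭₁ ≠ 𝔭₂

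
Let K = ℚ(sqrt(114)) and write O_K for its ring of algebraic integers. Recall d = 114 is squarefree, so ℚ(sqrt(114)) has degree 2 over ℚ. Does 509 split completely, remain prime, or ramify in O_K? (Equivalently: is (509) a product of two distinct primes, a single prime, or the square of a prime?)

Since 114 ≢ 1 mod 4, the ring of integers is ℤ[√114] with discriminant 4·114 = 456.
Since gcd(509, 456) = 1 the prime 509 does not ramify.
Compute (114/509) via Euler: 114^((509-1)/2) mod 509 = 508, so (114/509) = -1.
d is a non-residue mod p, hence 509 remains inert in O_K.

509 remains inert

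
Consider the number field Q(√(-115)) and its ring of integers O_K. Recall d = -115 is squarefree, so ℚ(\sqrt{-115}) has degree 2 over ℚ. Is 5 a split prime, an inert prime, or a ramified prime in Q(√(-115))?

d = -115 ≡ 1 (mod 4), so O_K = ℤ[(1+√-115)/2] and disc(K) = d = -115.
Ramification test: 5 | -115. The prime 5 ramifies in K.

ramified — (5) = 𝔭²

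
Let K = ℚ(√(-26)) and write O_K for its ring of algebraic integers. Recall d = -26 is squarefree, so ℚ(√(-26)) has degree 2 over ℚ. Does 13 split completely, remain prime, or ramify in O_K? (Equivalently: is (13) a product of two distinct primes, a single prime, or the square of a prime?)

d = -26 ≡ 2 (mod 4), so O_K = ℤ[√-26] and disc(K) = 4d = -104.
Ramification test: 13 | -104. The prime 13 ramifies in K.

13 is ramified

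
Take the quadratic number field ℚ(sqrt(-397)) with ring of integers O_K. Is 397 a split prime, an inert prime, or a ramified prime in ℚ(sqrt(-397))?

-397 mod 4 = 3, hence disc K = 4·(-397) = -1588 and O_K = ℤ[√-397].
Ramification test: 397 | -1588. The prime 397 ramifies in K.

ramified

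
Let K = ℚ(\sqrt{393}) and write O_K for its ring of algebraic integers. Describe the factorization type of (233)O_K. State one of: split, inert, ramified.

393 mod 4 = 1, hence disc K = 393 and O_K = ℤ[(1+√393)/2].
disc(K) = 393 is not divisible by 233; 233 is unramified.
Legendre symbol by Euler's criterion: (393/233) ≡ 393^116 ≡ 232 (mod 233), i.e. (393/233) = -1.
d is a non-residue mod p, hence 233 remains inert in O_K.

remains prime (inert)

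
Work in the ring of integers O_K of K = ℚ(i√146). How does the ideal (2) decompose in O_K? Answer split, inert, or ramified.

ramified

d = -146 ≡ 2 (mod 4), so O_K = ℤ[√-146] and disc(K) = 4d = -584.
2 divides disc(K) = -584, so 2 ramifies.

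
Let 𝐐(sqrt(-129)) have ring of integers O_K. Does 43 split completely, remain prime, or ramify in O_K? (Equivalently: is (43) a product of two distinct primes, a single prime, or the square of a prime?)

p ramifies

-129 mod 4 = 3, hence disc K = 4·(-129) = -516 and O_K = ℤ[√-129].
disc(K) = -516 = 43·(-12), so p = 43 is ramified.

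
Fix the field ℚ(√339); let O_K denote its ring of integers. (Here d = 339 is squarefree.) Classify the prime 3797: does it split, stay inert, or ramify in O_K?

split — (3797) = 𝔭₁𝔭₂ with 𝔭₁ ≠ 𝔭₂

Since 339 ≢ 1 mod 4, the ring of integers is ℤ[√339] with discriminant 4·339 = 1356.
Since gcd(3797, 1356) = 1 the prime 3797 does not ramify.
Legendre symbol by Euler's criterion: (339/3797) ≡ 339^1898 ≡ 1 (mod 3797), i.e. (339/3797) = 1.
Legendre symbol 1 ⇒ 3797 is split.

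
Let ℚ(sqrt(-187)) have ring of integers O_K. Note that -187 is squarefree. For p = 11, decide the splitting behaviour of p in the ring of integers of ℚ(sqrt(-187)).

-187 mod 4 = 1, hence disc K = -187 and O_K = ℤ[(1+√-187)/2].
disc(K) = -187 = 11·(-17), so p = 11 is ramified.

ramified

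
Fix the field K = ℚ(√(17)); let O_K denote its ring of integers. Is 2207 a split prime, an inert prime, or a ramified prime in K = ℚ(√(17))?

inert — (2207) stays prime in O_K

Since 17 ≡ 1 mod 4, the ring of integers is ℤ[(1+√17)/2] with discriminant 17.
Since gcd(2207, 17) = 1 the prime 2207 does not ramify.
(17/2207) = 17^1103 mod 2207 = 2206, giving Legendre symbol -1.
(17/2207) = -1, so 2207 is inert.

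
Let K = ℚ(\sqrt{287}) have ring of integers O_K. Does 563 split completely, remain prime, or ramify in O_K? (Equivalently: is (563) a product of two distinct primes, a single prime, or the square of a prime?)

563 remains inert

287 mod 4 = 3, hence disc K = 4·287 = 1148 and O_K = ℤ[√287].
Since gcd(563, 1148) = 1 the prime 563 does not ramify.
Euler's criterion: 287^281 mod 563 = 562. Thus (287|563) = -1.
Legendre symbol -1 ⇒ 563 is inert.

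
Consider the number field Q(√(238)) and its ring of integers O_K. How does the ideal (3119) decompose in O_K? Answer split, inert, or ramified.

d = 238 ≡ 2 (mod 4), so O_K = ℤ[√238] and disc(K) = 4d = 952.
3119 ∤ 952, so 3119 is unramified.
(238/3119) = 238^1559 mod 3119 = 3118, giving Legendre symbol -1.
(238/3119) = -1, so 3119 is inert.

p is inert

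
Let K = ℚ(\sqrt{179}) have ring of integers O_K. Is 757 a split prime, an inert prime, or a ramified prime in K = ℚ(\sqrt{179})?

p is inert

d = 179 ≡ 3 (mod 4), so O_K = ℤ[√179] and disc(K) = 4d = 716.
Since gcd(757, 716) = 1 the prime 757 does not ramify.
Compute (179/757) via Euler: 179^((757-1)/2) mod 757 = 756, so (179/757) = -1.
d is a non-residue mod p, hence 757 remains inert in O_K.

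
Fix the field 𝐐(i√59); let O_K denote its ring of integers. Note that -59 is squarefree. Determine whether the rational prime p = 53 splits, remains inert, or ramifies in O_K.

d = -59 ≡ 1 (mod 4), so O_K = ℤ[(1+√-59)/2] and disc(K) = d = -59.
53 ∤ -59, so 53 is unramified.
Compute (-59/53) via Euler: 47^((53-1)/2) mod 53 = 1, so (-59/53) = 1.
d is a quadratic residue mod p, hence 53 splits in O_K.

p splits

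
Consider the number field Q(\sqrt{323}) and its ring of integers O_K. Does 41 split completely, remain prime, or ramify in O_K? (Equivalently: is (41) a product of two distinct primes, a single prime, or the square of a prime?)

p splits

Since 323 ≢ 1 mod 4, the ring of integers is ℤ[√323] with discriminant 4·323 = 1292.
41 ∤ 1292, so 41 is unramified.
Legendre symbol by Euler's criterion: (323/41) ≡ 323^20 ≡ 1 (mod 41), i.e. (323/41) = 1.
(323/41) = 1, so 41 splits.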